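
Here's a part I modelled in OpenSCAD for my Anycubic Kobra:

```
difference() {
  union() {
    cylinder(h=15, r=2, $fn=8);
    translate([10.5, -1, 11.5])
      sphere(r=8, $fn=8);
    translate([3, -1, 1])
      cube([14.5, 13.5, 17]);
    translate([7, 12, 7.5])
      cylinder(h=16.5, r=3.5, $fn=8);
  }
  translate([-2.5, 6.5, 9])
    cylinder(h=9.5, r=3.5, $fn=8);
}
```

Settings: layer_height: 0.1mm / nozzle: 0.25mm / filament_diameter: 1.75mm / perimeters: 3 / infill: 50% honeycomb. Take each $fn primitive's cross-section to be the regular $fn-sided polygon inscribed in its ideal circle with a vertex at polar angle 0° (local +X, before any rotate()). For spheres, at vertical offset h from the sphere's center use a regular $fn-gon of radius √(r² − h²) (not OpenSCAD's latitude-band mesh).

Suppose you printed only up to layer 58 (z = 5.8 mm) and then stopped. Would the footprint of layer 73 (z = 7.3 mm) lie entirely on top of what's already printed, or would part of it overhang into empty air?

part overhangs

Compare the two slices. At z = 5.8: the cylinder: section is a regular 8-gon, circumradius r=2 (area = (8/2)·2.000²·sin(360°/8) = 11.31 mm²); the sphere at (10.5, -1): section is a regular 8-gon, circumradius = √(r²−h²) = √(8²−5.7²) = 5.613 (area = (8/2)·5.613²·sin(360°/8) = 89.12 mm²); the cube at (3, -1) (footprint 14.5×13.5) is included at this height (area 195.75 mm²); the cylinder at (7, 12) is absent (z outside [7.5, 24]); Combining (union): the regions partially overlap — summed areas 296.19 mm² minus the doubly-counted overlap 44.56 mm² gives 251.63 mm² — area = 251.63 mm²; the cylinder at (-2.5, 6.5) does not reach this height (z outside [9, 18.5]); Subtracting the remaining from the first: none of the subtracted shapes is present at this height, so that combined region is unchanged — area = 251.63 mm². At z = 7.3: the r=2 cylinder gives a regular 8-gon of circumradius 2 (constant along its height) (area = (8/2)·2.000²·sin(360°/8) = 11.31 mm²); the sphere at (10.5, -1): section is a regular 8-gon, circumradius = √(r²−h²) = √(8²−4.2²) = 6.809 (area = (8/2)·6.809²·sin(360°/8) = 131.13 mm²); the 14.5×13.5 cube at (3, -1) contributes its full rectangle (area 195.75 mm²); the cylinder at (7, 12) does not reach this height (z outside [7.5, 24]); Merging all regions: the regions partially overlap — summed areas 338.19 mm² minus the doubly-counted overlap 65.56 mm² gives 272.63 mm² — area = 272.63 mm²; the cylinder at (-2.5, 6.5) does not reach this height (z outside [9, 18.5]); Taking the first minus the rest: none of the subtracted shapes is present at this height, so that combined region is unchanged — area = 272.63 mm². Checking containment: at z = 7.3 the cross-section extends beyond the z = 5.8 cross-section by about 21.00 mm².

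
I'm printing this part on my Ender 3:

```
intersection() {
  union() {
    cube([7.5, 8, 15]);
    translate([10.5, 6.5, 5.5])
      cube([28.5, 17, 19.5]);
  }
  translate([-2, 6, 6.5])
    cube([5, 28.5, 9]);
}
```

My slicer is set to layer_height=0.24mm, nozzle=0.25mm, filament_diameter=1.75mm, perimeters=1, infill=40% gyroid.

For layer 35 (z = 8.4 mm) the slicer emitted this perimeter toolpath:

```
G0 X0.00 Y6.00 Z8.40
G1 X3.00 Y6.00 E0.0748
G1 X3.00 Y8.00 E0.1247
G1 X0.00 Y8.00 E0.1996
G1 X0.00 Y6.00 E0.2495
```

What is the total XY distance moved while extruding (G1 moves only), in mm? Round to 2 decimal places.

10.00 mm

Sum the Euclidean lengths of each G1 segment: total = 10.00 mm.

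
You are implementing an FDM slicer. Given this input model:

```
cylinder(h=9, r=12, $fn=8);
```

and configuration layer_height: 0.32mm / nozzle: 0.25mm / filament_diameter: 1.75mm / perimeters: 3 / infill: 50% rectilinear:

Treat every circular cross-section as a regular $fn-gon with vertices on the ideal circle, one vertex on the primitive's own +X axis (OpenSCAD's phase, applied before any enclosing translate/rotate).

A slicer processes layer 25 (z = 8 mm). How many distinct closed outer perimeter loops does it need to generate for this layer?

At z = 8 mm: the cylinder: section is a regular 8-gon, circumradius r=12. The result has 1 disconnected region.

1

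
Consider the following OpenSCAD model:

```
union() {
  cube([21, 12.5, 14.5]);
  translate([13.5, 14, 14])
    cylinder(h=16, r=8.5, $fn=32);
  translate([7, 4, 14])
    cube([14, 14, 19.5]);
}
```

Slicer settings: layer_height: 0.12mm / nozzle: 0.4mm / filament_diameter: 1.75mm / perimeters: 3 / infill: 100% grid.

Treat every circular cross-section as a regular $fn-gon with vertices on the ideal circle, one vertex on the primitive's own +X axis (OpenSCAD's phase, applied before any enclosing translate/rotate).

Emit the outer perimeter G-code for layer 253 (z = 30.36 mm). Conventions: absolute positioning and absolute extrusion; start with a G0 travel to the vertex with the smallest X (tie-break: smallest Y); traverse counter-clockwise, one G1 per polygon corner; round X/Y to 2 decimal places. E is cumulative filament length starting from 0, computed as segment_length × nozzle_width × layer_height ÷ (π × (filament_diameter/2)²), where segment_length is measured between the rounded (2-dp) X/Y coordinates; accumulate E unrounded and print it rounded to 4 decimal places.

At z = 30.36 mm: the cube does not reach this height (z outside [0, 14.5]); the cylinder at (13.5, 14) is absent (z outside [14, 30]); the cube at (7, 4) (footprint 14×14) is included at this height; Taking the union: only the 14×14 cube at (7, 4) is present, so the union is just that shape — 1 connected region. The outline is a single polygon with 4 vertices. Extrusion per mm of travel: 0.4 × 0.12 / (π × 0.875²) = 0.019956. Accumulating E over each segment gives final E = 1.1175.

G0 X7.00 Y4.00 Z30.36
G1 X21.00 Y4.00 E0.2794
G1 X21.00 Y18.00 E0.5588
G1 X7.00 Y18.00 E0.8382
G1 X7.00 Y4.00 E1.1175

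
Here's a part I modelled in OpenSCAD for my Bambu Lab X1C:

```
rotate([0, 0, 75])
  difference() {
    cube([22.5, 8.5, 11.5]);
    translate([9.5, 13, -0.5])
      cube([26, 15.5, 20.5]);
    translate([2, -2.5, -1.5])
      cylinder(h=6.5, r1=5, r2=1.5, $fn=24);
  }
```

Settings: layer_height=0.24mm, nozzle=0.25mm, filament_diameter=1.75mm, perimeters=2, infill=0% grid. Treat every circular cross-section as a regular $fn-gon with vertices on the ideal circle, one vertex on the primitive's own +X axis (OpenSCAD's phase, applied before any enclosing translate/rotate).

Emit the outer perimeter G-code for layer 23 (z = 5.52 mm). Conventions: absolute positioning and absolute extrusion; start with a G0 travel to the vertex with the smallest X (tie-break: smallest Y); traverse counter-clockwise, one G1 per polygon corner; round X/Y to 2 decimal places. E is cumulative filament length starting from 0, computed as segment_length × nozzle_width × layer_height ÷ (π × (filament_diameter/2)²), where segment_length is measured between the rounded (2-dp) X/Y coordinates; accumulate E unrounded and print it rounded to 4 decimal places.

At z = 5.52 mm: the cube is present — its section is the full 22.5×8.5 rectangle; the cube at (9.5, 13) is present — its section is the full 26×15.5 rectangle; the cone at (2, -2.5) does not reach this height (z outside [-1.5, 5]); Subtracting the remaining from the first: starting from the 22.5×8.5 cube, the 26×15.5 cube at (9.5, 13) misses the remaining region (no effect) — 1 connected region; (rotated 75° about Z; rotation is an isometry so areas/perimeters/island counts are preserved). The outline is a single polygon with 4 vertices. Extrusion per mm of travel: 0.25 × 0.24 / (π × 0.875²) = 0.024945. Accumulating E over each segment gives final E = 1.5464.

G0 X-8.21 Y2.20 Z5.52
G1 X0.00 Y0.00 E0.2120
G1 X5.82 Y21.73 E0.7732
G1 X-2.39 Y23.93 E0.9852
G1 X-8.21 Y2.20 E1.5464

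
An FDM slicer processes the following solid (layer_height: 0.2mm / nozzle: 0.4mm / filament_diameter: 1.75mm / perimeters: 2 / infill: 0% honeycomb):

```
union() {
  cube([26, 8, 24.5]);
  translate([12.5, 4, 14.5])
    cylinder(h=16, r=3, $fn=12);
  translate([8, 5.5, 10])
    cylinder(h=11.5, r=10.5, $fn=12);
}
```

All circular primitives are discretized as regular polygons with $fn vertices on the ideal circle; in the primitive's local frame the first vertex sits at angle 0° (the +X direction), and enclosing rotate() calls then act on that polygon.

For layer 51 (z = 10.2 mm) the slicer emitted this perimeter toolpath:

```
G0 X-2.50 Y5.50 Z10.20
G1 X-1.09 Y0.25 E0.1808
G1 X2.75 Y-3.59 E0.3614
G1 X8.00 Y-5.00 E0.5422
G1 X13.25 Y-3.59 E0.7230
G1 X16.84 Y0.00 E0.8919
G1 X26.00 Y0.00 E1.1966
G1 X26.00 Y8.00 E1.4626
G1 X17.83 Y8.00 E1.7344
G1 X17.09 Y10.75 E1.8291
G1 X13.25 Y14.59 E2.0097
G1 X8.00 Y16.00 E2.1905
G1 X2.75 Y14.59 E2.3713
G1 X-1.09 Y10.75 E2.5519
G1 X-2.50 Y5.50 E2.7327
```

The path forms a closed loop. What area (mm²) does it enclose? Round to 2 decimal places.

395.56 mm²

Apply the shoelace formula to the sequence of (X, Y) vertices; enclosed area = 395.56 mm².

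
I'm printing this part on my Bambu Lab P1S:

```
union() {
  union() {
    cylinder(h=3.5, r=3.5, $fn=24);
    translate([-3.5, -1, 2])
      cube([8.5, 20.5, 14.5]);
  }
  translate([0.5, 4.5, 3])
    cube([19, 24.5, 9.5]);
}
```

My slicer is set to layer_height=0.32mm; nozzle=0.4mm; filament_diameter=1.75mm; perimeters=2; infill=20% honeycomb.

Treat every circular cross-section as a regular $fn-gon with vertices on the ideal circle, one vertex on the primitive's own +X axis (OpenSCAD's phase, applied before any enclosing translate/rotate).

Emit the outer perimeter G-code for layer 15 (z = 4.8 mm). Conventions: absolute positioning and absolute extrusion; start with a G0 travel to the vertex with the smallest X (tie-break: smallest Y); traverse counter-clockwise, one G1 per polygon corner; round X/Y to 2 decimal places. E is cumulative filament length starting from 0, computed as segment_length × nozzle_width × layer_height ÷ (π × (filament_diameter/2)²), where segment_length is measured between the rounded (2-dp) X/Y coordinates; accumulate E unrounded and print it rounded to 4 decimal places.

At z = 4.8 mm: the cylinder is not intersected at this z (z outside [0, 3.5]); the cube at (-3.5, -1) (footprint 8.5×20.5) is included at this height; Merging all regions: only the 8.5×20.5 cube at (-3.5, -1) is present, so the union is just that shape — 1 connected region; the 19×24.5 cube at (0.5, 4.5) contributes its full rectangle; Taking the union: the regions partially overlap (shared area 67.50 mm²), so overlapping operands fuse into one piece — 1 connected region. The outline is a single polygon with 8 vertices. Extrusion per mm of travel: 0.4 × 0.32 / (π × 0.875²) = 0.053216. Accumulating E over each segment gives final E = 5.6409.

G0 X-3.50 Y-1.00 Z4.80
G1 X5.00 Y-1.00 E0.4523
G1 X5.00 Y4.50 E0.7450
G1 X19.50 Y4.50 E1.5167
G1 X19.50 Y29.00 E2.8205
G1 X0.50 Y29.00 E3.8316
G1 X0.50 Y19.50 E4.3371
G1 X-3.50 Y19.50 E4.5500
G1 X-3.50 Y-1.00 E5.6409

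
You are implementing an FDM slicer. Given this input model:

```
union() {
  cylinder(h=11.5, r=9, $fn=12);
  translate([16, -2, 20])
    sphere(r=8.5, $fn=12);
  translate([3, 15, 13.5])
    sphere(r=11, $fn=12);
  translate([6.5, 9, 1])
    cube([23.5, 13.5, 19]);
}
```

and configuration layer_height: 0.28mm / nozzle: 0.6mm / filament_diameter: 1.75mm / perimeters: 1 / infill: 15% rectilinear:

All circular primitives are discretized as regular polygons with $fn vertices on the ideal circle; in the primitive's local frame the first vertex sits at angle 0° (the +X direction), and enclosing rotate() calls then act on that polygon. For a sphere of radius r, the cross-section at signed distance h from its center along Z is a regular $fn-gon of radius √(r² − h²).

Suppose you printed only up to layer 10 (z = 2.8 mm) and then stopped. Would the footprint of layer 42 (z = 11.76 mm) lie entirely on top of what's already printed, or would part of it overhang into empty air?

part overhangs

Compare the two slices. At z = 2.8: the cylinder: section is a regular 12-gon, circumradius r=9 (area = (12/2)·9.000²·sin(360°/12) = 243.00 mm²); the sphere at (16, -2) is absent (|z−center|=17.200 > r=8.5); the r=11 sphere at (3, 15) slices to a regular 12-gon of circumradius 2.551 (√(r²−h²) with h=10.7 from center) (area = (12/2)·2.551²·sin(360°/12) = 19.53 mm²); the cube at (6.5, 9) is present — its section is the full 23.5×13.5 rectangle (area 317.25 mm²); Combining (union): the 3 present regions are separate (no shared area or edge), so areas and boundary lengths simply add and each stays a separate island — area = 579.78 mm². At z = 11.76: the cylinder does not reach this height (z outside [0, 11.5]); the r=8.5 sphere at (16, -2) contributes a regular 12-gon of circumradius √(8.5²−8.24²) = 2.086 (area = (12/2)·2.086²·sin(360°/12) = 13.06 mm²); the sphere at (3, 15): section is a regular 12-gon, circumradius = √(r²−h²) = √(11²−1.74²) = 10.862 (area = (12/2)·10.862²·sin(360°/12) = 353.92 mm²); the cube at (6.5, 9) (footprint 23.5×13.5) is included at this height (area 317.25 mm²); Merging all regions: the regions partially overlap — summed areas 684.22 mm² minus the doubly-counted overlap 85.34 mm² gives 598.89 mm² — area = 598.89 mm². Checking containment: at z = 11.76 the cross-section extends beyond the z = 2.8 cross-section by about 229.01 mm².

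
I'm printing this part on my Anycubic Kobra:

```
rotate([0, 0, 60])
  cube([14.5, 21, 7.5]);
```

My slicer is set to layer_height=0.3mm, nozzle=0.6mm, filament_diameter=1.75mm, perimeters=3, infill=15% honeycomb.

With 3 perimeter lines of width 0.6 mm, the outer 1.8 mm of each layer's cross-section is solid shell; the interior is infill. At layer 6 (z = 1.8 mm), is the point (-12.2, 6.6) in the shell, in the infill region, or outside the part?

outside

At z = 1.8 mm: the cube (footprint 14.5×21) is included at this height; (whole slice rotated 60° about Z — lengths, areas and connectivity unchanged). Overall, the cross-section is a single solid region. Undo the 60° rotation: the query point maps to (-0.384, 13.866) in the un-rotated model frame. The nearest boundary edge runs (0.00, 21.00)→(0.00, 0.00); distance from the point to it = 0.38 mm. The point is not inside any of the regions above, so it lies outside the cross-section (0.38 mm from the nearest boundary).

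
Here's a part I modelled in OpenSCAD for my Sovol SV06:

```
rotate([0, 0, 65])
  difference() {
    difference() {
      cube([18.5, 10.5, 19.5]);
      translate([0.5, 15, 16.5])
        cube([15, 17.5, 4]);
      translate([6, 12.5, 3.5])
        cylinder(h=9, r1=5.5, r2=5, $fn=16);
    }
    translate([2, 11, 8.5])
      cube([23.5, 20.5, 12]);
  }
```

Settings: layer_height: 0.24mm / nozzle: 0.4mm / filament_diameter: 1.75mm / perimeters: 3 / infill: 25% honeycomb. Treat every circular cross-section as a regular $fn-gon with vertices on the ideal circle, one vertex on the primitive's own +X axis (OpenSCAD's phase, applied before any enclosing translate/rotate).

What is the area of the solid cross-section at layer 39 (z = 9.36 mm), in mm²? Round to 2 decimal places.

At z = 9.36 mm: the cube is present — its section is the full 18.5×10.5 rectangle (area 194.25 mm²); the cube at (0.5, 15) is absent (z outside [16.5, 20.5]); the cone at (6, 12.5) contributes a regular 16-gon of circumradius 5.174 (interpolated between r1=5.5 and r2=5 at t=0.651) (area = (16/2)·5.174²·sin(360°/16) = 81.97 mm²); Subtracting the remaining from the first: starting from the 18.5×10.5 cube (194.25 mm²), the cone at (6, 12.5) partially overlaps it — only the 21.08 mm² overlap (of its 81.97 mm²) is removed, clipping the outline — area = 173.17 mm²; the cube at (2, 11) is present — its section is the full 23.5×20.5 rectangle (area 481.75 mm²); After the difference (first − rest): starting from that combined region (173.17 mm²), the 23.5×20.5 cube at (2, 11) misses the remaining region (no effect) — area = 173.17 mm²; (rotated 65° about Z; rotation is an isometry so areas/perimeters/island counts are preserved). Overall, the cross-section is a single solid region. Net area = 173.17 mm².

173.17 mm²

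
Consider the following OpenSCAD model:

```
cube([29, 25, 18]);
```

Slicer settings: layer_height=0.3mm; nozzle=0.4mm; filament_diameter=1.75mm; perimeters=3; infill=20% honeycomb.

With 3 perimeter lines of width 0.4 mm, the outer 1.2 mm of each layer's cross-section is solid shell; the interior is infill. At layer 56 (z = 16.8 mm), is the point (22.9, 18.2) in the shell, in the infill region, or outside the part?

infill

At z = 16.8 mm: the 29×25 cube contributes its full rectangle. Overall, the cross-section is a single solid region. The nearest boundary edge runs (29.00, 0.00)→(29.00, 25.00); distance from the point to it = 6.10 mm. The point is inside the cross-section and 6.10 mm from the nearest boundary — more than the 1.2 mm shell width (3 × 0.4), so it's in the infill interior.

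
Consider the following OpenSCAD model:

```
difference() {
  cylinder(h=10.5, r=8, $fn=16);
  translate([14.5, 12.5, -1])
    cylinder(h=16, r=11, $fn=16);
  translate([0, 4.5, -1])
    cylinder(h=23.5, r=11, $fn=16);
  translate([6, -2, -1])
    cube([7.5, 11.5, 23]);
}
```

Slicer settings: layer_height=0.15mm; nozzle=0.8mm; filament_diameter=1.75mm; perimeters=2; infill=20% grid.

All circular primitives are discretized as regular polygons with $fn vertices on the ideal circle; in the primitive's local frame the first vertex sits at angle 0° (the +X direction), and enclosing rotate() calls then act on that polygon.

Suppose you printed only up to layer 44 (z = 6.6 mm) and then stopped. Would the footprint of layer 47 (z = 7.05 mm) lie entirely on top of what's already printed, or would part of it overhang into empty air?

Compare the two slices. At z = 6.6: the r=8 cylinder gives a regular 16-gon of circumradius 8 (constant along its height) (area = (16/2)·8.000²·sin(360°/16) = 195.93 mm²); the cylinder at (14.5, 12.5): section is a regular 16-gon, circumradius r=11 (area = (16/2)·11.000²·sin(360°/16) = 370.44 mm²); the cylinder at (0, 4.5): section is a regular 16-gon, circumradius r=11 (area = (16/2)·11.000²·sin(360°/16) = 370.44 mm²); the cube at (6, -2) is present — its section is the full 7.5×11.5 rectangle (area 86.25 mm²); Subtracting the remaining from the first: starting from the r=8 cylinder (195.93 mm²), the r=11 cylinder at (14.5, 12.5) misses the remaining region (no effect); the r=11 cylinder at (0, 4.5) partially overlaps it — only the 180.03 mm² overlap (of its 370.44 mm²) is removed, clipping the outline; the 7.5×11.5 cube at (6, -2) misses the remaining region (no effect) — area = 15.91 mm². At z = 7.05: the cylinder: section is a regular 16-gon, circumradius r=8 (area = (16/2)·8.000²·sin(360°/16) = 195.93 mm²); the r=11 cylinder at (14.5, 12.5) contributes a regular 16-gon of circumradius 11 (area = (16/2)·11.000²·sin(360°/16) = 370.44 mm²); the cylinder at (0, 4.5): section is a regular 16-gon, circumradius r=11 (area = (16/2)·11.000²·sin(360°/16) = 370.44 mm²); the 7.5×11.5 cube at (6, -2) contributes its full rectangle (area 86.25 mm²); Subtracting the remaining from the first: starting from the r=8 cylinder (195.93 mm²), the r=11 cylinder at (14.5, 12.5) misses the remaining region (no effect); the r=11 cylinder at (0, 4.5) partially overlaps it — only the 180.03 mm² overlap (of its 370.44 mm²) is removed, clipping the outline; the 7.5×11.5 cube at (6, -2) misses the remaining region (no effect) — area = 15.91 mm². Checking containment: the cross-section at z = 7.05 is a subset of the cross-section at z = 6.6.

entirely on top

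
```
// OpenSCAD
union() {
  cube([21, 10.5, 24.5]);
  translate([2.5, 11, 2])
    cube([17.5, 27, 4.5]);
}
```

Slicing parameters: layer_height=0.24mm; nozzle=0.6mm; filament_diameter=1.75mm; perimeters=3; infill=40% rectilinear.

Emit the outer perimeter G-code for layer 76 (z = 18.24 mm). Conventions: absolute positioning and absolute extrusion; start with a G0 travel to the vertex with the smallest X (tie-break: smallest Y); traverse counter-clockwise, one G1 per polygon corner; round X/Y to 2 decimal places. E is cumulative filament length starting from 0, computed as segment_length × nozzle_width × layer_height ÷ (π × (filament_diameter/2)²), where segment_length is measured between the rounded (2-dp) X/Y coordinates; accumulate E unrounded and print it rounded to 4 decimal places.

G0 X0.00 Y0.00 Z18.24
G1 X21.00 Y0.00 E1.2572
G1 X21.00 Y10.50 E1.8858
G1 X0.00 Y10.50 E3.1431
G1 X0.00 Y0.00 E3.7717

At z = 18.24 mm: the cube is present — its section is the full 21×10.5 rectangle; the cube at (2.5, 11) does not reach this height (z outside [2, 6.5]); Combining (union): only the 21×10.5 cube is present, so the union is just that shape — 1 connected region. The outline is a single polygon with 4 vertices. Extrusion per mm of travel: 0.6 × 0.24 / (π × 0.875²) = 0.059868. Accumulating E over each segment gives final E = 3.7717.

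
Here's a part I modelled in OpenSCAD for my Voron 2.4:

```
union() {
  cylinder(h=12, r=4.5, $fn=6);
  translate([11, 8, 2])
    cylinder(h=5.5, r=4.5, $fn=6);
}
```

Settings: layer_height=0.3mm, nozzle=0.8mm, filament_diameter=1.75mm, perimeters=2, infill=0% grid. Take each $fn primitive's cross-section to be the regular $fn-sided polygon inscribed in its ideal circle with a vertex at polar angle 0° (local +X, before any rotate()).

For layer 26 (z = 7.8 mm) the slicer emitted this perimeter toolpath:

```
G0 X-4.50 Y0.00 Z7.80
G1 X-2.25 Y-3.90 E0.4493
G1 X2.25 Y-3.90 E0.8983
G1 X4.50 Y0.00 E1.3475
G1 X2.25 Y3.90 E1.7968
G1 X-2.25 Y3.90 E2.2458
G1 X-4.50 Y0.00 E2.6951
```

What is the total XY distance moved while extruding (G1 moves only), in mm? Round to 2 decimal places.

27.01 mm

Sum the Euclidean lengths of each G1 segment: total = 27.01 mm.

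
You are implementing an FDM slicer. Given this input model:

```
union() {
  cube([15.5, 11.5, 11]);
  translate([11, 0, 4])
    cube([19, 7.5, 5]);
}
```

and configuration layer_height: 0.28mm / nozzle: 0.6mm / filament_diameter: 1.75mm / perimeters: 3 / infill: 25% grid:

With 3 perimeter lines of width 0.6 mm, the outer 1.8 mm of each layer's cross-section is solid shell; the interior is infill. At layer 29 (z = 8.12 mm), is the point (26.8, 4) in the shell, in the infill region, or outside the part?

At z = 8.12 mm: the 15.5×11.5 cube contributes its full rectangle; the 19×7.5 cube at (11, 0) contributes its full rectangle; Merging all regions: the regions partially overlap (shared area 33.75 mm²), so overlapping operands fuse into one piece — 1 connected region. Overall, the cross-section is a single solid region. The nearest boundary edge runs (30.00, 7.50)→(30.00, 0.00); distance from the point to it = 3.20 mm. The point is inside the cross-section and 3.20 mm from the nearest boundary — more than the 1.8 mm shell width (3 × 0.6), so it's in the infill interior.

infill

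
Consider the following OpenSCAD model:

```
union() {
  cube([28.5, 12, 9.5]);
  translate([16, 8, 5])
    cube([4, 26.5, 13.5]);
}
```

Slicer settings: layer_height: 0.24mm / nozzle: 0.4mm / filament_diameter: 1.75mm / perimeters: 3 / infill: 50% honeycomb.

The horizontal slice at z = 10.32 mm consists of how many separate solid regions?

At z = 10.32 mm: the cube is absent (z outside [0, 9.5]); the cube at (16, 8) (footprint 4×26.5) is included at this height; Merging all regions: only the 4×26.5 cube at (16, 8) is present, so the union is just that shape — 1 connected region. The result has 1 disconnected region.

1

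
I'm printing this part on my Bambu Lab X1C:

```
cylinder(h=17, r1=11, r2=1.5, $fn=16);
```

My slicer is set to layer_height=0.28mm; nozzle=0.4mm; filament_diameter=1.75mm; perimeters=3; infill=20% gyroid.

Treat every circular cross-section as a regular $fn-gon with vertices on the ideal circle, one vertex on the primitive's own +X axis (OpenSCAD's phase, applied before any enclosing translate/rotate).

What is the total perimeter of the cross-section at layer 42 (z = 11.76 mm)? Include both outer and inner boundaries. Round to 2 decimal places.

27.64 mm

At z = 11.76 mm: the cone contributes a regular 16-gon of circumradius 4.428 (interpolated between r1=11 and r2=1.5 at t=0.692) (perimeter = 2·16·4.428·sin(180°/16) = 27.64 mm). Overall, the cross-section is a single solid region. Total boundary length (outer) = 27.64 mm.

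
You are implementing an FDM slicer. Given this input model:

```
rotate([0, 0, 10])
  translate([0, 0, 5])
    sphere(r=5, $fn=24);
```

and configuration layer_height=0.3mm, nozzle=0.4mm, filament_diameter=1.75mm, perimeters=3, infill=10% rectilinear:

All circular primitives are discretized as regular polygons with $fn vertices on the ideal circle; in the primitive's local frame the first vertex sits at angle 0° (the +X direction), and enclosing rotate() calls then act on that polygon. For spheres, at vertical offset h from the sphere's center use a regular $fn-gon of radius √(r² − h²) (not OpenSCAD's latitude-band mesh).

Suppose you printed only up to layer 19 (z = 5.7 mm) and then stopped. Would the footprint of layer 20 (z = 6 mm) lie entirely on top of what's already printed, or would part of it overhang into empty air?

entirely on top

Compare the two slices. At z = 5.7: the r=5 sphere slices to a regular 24-gon of circumradius 4.951 (√(r²−h²) with h=0.7 from center) (area = (24/2)·4.951²·sin(360°/24) = 76.12 mm²); (whole slice rotated 10° about Z — lengths, areas and connectivity unchanged). At z = 6: the sphere: section is a regular 24-gon, circumradius = √(r²−h²) = √(5²−1²) = 4.899 (area = (24/2)·4.899²·sin(360°/24) = 74.54 mm²); (rotated 10° about Z; rotation is an isometry so areas/perimeters/island counts are preserved). Checking containment: the cross-section at z = 6 is a subset of the cross-section at z = 5.7.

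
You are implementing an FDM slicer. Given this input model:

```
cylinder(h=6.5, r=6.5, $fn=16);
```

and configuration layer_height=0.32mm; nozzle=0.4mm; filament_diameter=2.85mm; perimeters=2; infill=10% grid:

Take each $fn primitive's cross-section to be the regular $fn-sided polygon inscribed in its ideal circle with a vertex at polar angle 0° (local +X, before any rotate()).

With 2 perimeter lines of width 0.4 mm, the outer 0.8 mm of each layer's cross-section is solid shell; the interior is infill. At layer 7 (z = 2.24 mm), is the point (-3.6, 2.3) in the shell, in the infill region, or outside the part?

infill

At z = 2.24 mm: the r=6.5 cylinder contributes a regular 16-gon of circumradius 6.5. Overall, the cross-section is a single solid region. The nearest boundary edge runs (-4.60, 4.60)→(-6.01, 2.49); distance from the point to it = 2.10 mm. The point is inside the cross-section and 2.10 mm from the nearest boundary — more than the 0.8 mm shell width (2 × 0.4), so it's in the infill interior.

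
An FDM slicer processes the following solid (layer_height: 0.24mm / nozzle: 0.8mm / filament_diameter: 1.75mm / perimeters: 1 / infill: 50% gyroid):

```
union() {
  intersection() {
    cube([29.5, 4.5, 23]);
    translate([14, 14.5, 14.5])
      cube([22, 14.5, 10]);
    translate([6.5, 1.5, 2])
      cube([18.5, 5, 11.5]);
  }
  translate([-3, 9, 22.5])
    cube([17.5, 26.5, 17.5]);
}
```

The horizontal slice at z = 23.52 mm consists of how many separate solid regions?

1

At z = 23.52 mm: the cube does not reach this height (z outside [0, 23]); the 22×14.5 cube at (14, 14.5) contributes its full rectangle; the cube at (6.5, 1.5) is absent (z outside [2, 13.5]); Taking the intersection: at least one operand is absent at this height, so nothing remains; the 17.5×26.5 cube at (-3, 9) contributes its full rectangle; Merging all regions: only the 17.5×26.5 cube at (-3, 9) is present, so the union is just that shape — 1 connected region. The result has 1 disconnected region.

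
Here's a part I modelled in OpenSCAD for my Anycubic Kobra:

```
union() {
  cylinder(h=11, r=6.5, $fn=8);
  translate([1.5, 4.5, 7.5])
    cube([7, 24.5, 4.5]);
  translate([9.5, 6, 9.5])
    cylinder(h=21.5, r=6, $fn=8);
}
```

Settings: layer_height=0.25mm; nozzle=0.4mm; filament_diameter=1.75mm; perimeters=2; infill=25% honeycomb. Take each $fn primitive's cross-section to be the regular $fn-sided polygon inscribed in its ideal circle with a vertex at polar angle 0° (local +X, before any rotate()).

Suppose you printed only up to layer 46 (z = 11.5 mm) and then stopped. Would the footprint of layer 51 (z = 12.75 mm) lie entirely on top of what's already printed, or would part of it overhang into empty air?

Compare the two slices. At z = 11.5: the cylinder does not reach this height (z outside [0, 11]); the 7×24.5 cube at (1.5, 4.5) contributes its full rectangle (area 171.50 mm²); the r=6 cylinder at (9.5, 6) gives a regular 8-gon of circumradius 6 (constant along its height) (area = (8/2)·6.000²·sin(360°/8) = 101.82 mm²); Taking the union: the regions partially overlap — summed areas 273.32 mm² minus the doubly-counted overlap 26.70 mm² gives 246.63 mm² — area = 246.63 mm². At z = 12.75: the cylinder does not reach this height (z outside [0, 11]); the cube at (1.5, 4.5) is absent (z outside [7.5, 12]); the r=6 cylinder at (9.5, 6) contributes a regular 8-gon of circumradius 6 (area = (8/2)·6.000²·sin(360°/8) = 101.82 mm²); Taking the union: only the r=6 cylinder at (9.5, 6) is present, so the union is just that shape — area = 101.82 mm². Checking containment: the cross-section at z = 12.75 is a subset of the cross-section at z = 11.5.

entirely on top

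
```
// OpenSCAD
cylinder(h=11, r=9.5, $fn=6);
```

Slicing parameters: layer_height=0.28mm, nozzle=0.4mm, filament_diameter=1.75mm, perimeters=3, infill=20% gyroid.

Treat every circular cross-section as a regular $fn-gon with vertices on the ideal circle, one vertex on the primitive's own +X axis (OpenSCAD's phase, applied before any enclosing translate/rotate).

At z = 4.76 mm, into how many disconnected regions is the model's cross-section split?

1

At z = 4.76 mm: the cylinder: section is a regular 6-gon, circumradius r=9.5. The result has 1 disconnected region.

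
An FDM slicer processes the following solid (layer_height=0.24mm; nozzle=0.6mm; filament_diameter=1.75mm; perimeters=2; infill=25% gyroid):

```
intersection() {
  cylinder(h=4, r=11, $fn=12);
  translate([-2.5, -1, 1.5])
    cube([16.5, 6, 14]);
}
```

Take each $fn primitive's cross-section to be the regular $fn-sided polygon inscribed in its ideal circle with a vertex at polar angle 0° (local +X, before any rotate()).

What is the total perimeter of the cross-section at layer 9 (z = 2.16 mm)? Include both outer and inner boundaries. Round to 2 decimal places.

37.60 mm

At z = 2.16 mm: the r=11 cylinder gives a regular 12-gon of circumradius 11 (constant along its height) (perimeter = 2·12·11.000·sin(180°/12) = 68.33 mm); the cube at (-2.5, -1) (footprint 16.5×6) is included at this height (perimeter 45.00 mm); Taking the intersection: the 16.5×6 cube at (-2.5, -1) partially overlaps the r=11 cylinder; clipping to the common part keeps 77.52 mm² — boundary = 37.60 mm. Overall, the cross-section is a single solid region. Total boundary length (outer) = 37.60 mm.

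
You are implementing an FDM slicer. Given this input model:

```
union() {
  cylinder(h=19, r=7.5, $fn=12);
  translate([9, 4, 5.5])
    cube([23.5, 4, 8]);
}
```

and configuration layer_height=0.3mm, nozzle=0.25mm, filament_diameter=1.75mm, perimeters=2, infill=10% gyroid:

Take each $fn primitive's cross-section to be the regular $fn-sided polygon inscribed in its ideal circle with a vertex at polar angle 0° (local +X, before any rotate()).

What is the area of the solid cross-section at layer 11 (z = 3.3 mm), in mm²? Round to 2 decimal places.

168.75 mm²

At z = 3.3 mm: the r=7.5 cylinder gives a regular 12-gon of circumradius 7.5 (constant along its height) (area = (12/2)·7.500²·sin(360°/12) = 168.75 mm²); the cube at (9, 4) is not intersected at this z (z outside [5.5, 13.5]); Combining (union): only the r=7.5 cylinder is present, so the union is just that shape — area = 168.75 mm². Overall, the cross-section is a single solid region. Net area = 168.75 mm².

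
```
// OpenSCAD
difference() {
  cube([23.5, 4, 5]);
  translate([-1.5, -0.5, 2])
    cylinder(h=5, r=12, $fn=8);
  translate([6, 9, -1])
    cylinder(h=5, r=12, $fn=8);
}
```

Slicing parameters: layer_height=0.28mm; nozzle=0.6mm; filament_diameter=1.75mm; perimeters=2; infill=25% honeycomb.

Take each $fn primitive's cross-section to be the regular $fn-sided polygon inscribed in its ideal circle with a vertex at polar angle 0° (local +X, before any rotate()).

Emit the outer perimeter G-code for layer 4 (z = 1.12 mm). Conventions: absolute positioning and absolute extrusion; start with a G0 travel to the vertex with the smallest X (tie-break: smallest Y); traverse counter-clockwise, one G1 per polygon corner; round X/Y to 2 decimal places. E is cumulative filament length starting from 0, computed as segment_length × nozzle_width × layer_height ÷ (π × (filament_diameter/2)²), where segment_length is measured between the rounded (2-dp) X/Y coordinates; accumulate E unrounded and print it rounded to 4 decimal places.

G0 X13.24 Y0.00 Z1.12
G1 X23.50 Y0.00 E0.7166
G1 X23.50 Y4.00 E0.9960
G1 X15.93 Y4.00 E1.5247
G1 X14.49 Y0.51 E1.7884
G1 X13.24 Y0.00 E1.8827

At z = 1.12 mm: the 23.5×4 cube contributes its full rectangle; the cylinder at (-1.5, -0.5) is absent (z outside [2, 7]); the r=12 cylinder at (6, 9) contributes a regular 8-gon of circumradius 12; Taking the first minus the rest: starting from the 23.5×4 cube, the r=12 cylinder at (6, 9) partially overlaps it — only the 60.14 mm² overlap (of its 407.29 mm²) is removed, clipping the outline — 1 connected region. The outline is a single polygon with 5 vertices. Extrusion per mm of travel: 0.6 × 0.28 / (π × 0.875²) = 0.069846. Accumulating E over each segment gives final E = 1.8827.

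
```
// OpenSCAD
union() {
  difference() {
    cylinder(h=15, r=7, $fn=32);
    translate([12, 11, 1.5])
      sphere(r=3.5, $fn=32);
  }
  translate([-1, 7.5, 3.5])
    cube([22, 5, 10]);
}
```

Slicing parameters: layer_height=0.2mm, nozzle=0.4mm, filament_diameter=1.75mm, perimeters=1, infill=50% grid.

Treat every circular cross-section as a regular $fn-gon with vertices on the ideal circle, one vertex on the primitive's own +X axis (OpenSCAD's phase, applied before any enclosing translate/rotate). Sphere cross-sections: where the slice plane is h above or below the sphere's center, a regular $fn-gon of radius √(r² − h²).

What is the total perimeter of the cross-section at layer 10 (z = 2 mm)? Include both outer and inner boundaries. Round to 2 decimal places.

43.91 mm

At z = 2 mm: the r=7 cylinder contributes a regular 32-gon of circumradius 7 (perimeter = 2·32·7.000·sin(180°/32) = 43.91 mm); the sphere at (12, 11): section is a regular 32-gon, circumradius = √(r²−h²) = √(3.5²−0.5²) = 3.464 (perimeter = 2·32·3.464·sin(180°/32) = 21.73 mm); Taking the first minus the rest: starting from the r=7 cylinder, the r=3.5 sphere at (12, 11) misses the remaining region (no effect) — boundary = 43.91 mm; the cube at (-1, 7.5) is absent (z outside [3.5, 13.5]); Combining (union): only the result so far is present, so the union is just that shape — boundary = 43.91 mm. Overall, the cross-section is a single solid region. Total boundary length (outer) = 43.91 mm.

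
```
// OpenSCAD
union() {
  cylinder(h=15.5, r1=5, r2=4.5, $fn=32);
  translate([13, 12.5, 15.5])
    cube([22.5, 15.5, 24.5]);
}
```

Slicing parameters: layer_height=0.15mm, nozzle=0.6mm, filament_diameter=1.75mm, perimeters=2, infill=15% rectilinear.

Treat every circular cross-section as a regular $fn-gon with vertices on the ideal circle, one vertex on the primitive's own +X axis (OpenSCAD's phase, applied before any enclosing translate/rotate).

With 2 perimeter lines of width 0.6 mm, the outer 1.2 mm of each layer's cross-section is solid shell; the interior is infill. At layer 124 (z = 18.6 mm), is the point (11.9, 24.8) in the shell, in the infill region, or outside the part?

At z = 18.6 mm: the cone is not intersected at this z (z outside [0, 15.5]); the cube at (13, 12.5) (footprint 22.5×15.5) is included at this height; Combining (union): only the 22.5×15.5 cube at (13, 12.5) is present, so the union is just that shape — 1 connected region. Overall, the cross-section is a single solid region. The nearest boundary edge runs (13.00, 28.00)→(13.00, 12.50); distance from the point to it = 1.10 mm. The point is not inside any of the regions above, so it lies outside the cross-section (1.10 mm from the nearest boundary).

outside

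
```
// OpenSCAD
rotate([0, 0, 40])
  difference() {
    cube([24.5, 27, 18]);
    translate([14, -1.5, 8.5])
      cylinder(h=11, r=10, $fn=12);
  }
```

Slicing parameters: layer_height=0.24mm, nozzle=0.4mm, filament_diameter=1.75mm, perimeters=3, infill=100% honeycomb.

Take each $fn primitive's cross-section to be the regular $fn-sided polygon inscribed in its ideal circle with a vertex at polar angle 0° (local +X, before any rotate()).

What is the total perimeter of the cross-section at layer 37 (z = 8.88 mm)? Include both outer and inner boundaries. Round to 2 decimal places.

111.76 mm

At z = 8.88 mm: the 24.5×27 cube contributes its full rectangle (perimeter 103.00 mm); the cylinder at (14, -1.5): section is a regular 12-gon, circumradius r=10 (perimeter = 2·12·10.000·sin(180°/12) = 62.12 mm); Taking the first minus the rest: starting from the 24.5×27 cube, the r=10 cylinder at (14, -1.5) partially overlaps it — only the 120.60 mm² overlap (of its 300.00 mm²) is removed, clipping the outline — boundary = 111.76 mm; (whole slice rotated 40° about Z — lengths, areas and connectivity unchanged). Overall, the cross-section is a single solid region. Total boundary length (outer) = 111.76 mm.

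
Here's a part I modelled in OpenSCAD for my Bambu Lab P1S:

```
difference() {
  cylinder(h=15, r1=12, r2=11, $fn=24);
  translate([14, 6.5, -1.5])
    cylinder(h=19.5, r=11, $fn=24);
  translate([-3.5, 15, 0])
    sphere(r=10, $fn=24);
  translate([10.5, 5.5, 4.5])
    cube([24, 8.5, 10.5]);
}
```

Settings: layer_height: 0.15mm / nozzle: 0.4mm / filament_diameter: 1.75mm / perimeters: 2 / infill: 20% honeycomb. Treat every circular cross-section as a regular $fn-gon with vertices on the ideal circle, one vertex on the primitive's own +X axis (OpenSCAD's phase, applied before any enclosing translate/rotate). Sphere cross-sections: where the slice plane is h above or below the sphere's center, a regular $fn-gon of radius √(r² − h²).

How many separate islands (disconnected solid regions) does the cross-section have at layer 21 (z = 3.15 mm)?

1

At z = 3.15 mm: the cone: at t=0.210 of its height the radius interpolates to r₁+(r₂−r₁)t = 11.790, giving a regular 24-gon of that circumradius; the cylinder at (14, 6.5): section is a regular 24-gon, circumradius r=11; the r=10 sphere at (-3.5, 15) contributes a regular 24-gon of circumradius √(10²−3.15²) = 9.491; the cube at (10.5, 5.5) is not intersected at this z (z outside [4.5, 15]); Taking the first minus the rest: starting from the cone, the r=11 cylinder at (14, 6.5) partially overlaps it — only the 82.76 mm² overlap (of its 375.81 mm²) is removed, clipping the outline; the r=10 sphere at (-3.5, 15) partially overlaps it — only the 55.32 mm² overlap (of its 279.77 mm²) is removed, clipping the outline — 1 connected region. Overall, the cross-section is a single solid region. Island count = 1.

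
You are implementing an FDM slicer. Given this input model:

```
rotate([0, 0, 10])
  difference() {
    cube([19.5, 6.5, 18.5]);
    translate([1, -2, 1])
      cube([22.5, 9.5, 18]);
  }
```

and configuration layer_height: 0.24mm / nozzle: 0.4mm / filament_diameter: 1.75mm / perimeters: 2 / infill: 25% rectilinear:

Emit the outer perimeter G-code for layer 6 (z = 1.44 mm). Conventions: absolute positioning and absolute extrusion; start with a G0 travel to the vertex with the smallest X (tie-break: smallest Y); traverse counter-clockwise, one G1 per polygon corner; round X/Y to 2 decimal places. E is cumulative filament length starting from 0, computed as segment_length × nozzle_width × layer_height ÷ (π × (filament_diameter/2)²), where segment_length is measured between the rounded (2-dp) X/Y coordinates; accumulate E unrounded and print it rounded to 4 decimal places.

At z = 1.44 mm: the cube is present — its section is the full 19.5×6.5 rectangle; the 22.5×9.5 cube at (1, -2) contributes its full rectangle; Subtracting the remaining from the first: starting from the 19.5×6.5 cube, the 22.5×9.5 cube at (1, -2) partially overlaps it — only the 120.25 mm² overlap (of its 213.75 mm²) is removed, clipping the outline — 1 connected region; (rotated 10° about Z; rotation is an isometry so areas/perimeters/island counts are preserved). The outline is a single polygon with 4 vertices. Extrusion per mm of travel: 0.4 × 0.24 / (π × 0.875²) = 0.039912. Accumulating E over each segment gives final E = 0.5985.

G0 X-1.13 Y6.40 Z1.44
G1 X0.00 Y0.00 E0.2594
G1 X0.98 Y0.17 E0.2991
G1 X-0.14 Y6.57 E0.5584
G1 X-1.13 Y6.40 E0.5985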